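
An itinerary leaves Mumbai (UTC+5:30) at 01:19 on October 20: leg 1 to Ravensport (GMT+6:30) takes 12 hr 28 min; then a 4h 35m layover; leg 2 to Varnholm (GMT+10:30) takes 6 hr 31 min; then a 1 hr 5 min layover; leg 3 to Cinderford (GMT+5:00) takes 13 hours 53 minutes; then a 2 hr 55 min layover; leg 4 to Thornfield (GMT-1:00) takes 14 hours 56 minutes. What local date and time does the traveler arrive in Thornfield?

03:12 on October 22

Convert departure to UTC: 01:19 − 5:30 = 19:49 UTC on Oct 19.
Add 12 hours 28 minutes leg 1 → 08:17 UTC (Oct 20).
Add 4 hours 35 minutes layover in Ravensport → 12:52 UTC.
Add 6 hours and 31 minutes leg 2 → 19:23 UTC.
Add 1 hour 5 minutes layover in Varnholm → 20:28 UTC.
Add 13 hours 53 minutes leg 3 → 10:21 UTC (Oct 21).
Add 2 hours 55 minutes layover in Cinderford → 13:16 UTC.
Add 14 hours and 56 minutes leg 4 → 04:12 UTC (Oct 22).
Thornfield is UTC−1:00, so local arrival = 04:12 − 1:00 = 03:12 on Oct 22.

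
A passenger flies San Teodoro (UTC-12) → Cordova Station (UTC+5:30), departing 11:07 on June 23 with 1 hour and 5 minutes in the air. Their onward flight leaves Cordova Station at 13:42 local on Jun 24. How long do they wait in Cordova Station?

8 hours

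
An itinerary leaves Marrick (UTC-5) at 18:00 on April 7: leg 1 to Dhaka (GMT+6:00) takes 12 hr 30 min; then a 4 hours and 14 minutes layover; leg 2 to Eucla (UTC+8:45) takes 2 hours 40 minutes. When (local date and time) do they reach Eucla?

03:09 on April 9

Convert departure to UTC: 18:00 + 5:00 = 23:00 UTC on Apr 7.
Add 12 hours 30 minutes leg 1 → 11:30 UTC (Apr 8).
Add 4 hours 14 minutes layover in Dhaka → 15:44 UTC.
Add 2 hours 40 minutes leg 2 → 18:24 UTC.
Eucla is UTC+8:45, so local arrival = 18:24 + 8:45 = 03:09 on Apr 9.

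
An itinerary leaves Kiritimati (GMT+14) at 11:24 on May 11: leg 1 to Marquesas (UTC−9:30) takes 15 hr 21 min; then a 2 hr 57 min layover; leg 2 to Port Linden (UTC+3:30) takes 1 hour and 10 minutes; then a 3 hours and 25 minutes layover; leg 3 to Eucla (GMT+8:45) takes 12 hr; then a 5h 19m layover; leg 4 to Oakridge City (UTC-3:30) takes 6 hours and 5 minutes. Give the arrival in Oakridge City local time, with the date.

Convert departure to UTC: 11:24 − 14:00 = 21:24 UTC on May 10.
Add 15 hours 21 minutes leg 1 → 12:45 UTC (May 11).
Add 2 hours 57 minutes layover in Marquesas → 15:42 UTC.
Add 1 hour and 10 minutes leg 2 → 16:52 UTC.
Add 3 hours and 25 minutes layover in Port Linden → 20:17 UTC.
Add 12 hours leg 3 → 08:17 UTC (May 12).
Add 5 hours and 19 minutes layover in Eucla → 13:36 UTC.
Add 6 hours and 5 minutes leg 4 → 19:41 UTC.
Oakridge City is UTC−3:30, so local arrival = 19:41 − 3:30 = 16:11 on May 12.

16:11 on May 12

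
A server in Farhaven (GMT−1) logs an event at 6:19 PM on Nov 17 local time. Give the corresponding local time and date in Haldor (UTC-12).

In UTC: 6:19 PM + 1:00 = 7:19 PM on Nov 17.
Haldor is UTC−12:00: 7:19 PM − 12:00 = 7:19 AM on Nov 17.

7:19 AM on November 17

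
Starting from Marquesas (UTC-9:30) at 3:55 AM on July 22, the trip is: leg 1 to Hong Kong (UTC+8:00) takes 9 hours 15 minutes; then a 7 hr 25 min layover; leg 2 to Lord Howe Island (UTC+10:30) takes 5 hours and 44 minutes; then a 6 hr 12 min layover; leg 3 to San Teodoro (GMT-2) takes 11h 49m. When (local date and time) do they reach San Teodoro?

3:50 AM on July 24

Convert departure to UTC: 3:55 AM + 9:30 = 1:25 PM UTC on Jul 22.
Add 9 hours 15 minutes leg 1 → 10:40 PM UTC.
Add 7 hours and 25 minutes layover in Hong Kong → 6:05 AM UTC (Jul 23).
Add 5 hours 44 minutes leg 2 → 11:49 AM UTC.
Add 6 hours 12 minutes layover in Lord Howe Island → 6:01 PM UTC.
Add 11 hours 49 minutes leg 3 → 5:50 AM UTC (Jul 24).
San Teodoro is UTC−2:00, so local arrival = 5:50 AM − 2:00 = 3:50 AM on Jul 24.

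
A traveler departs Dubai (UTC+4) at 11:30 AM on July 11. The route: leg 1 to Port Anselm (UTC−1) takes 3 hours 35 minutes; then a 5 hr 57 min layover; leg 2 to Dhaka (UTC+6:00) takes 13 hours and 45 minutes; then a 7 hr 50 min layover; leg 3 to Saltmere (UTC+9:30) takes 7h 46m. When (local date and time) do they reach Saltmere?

7:53 AM on July 13

Convert departure to UTC: 11:30 AM − 4:00 = 7:30 AM UTC on Jul 11.
Add 3 hours 35 minutes leg 1 → 11:05 AM UTC.
Add 5 hours and 57 minutes layover in Port Anselm → 5:02 PM UTC.
Add 13 hours and 45 minutes leg 2 → 6:47 AM UTC (Jul 12).
Add 7 hours and 50 minutes layover in Dhaka → 2:37 PM UTC.
Add 7 hours and 46 minutes leg 3 → 10:23 PM UTC.
Saltmere is UTC+9:30, so local arrival = 10:23 PM + 9:30 = 7:53 AM on Jul 13.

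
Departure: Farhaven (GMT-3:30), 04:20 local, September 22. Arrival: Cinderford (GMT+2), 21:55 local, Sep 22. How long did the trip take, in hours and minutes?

Departure in UTC: 04:20 + 3:30 = 07:50 on Sep 22.
Arrival in UTC: 21:55 − 2:00 = 19:55 on Sep 22.
Elapsed = 19:55 − 07:50 = 12 hours 5 minutes.

12 hours 5 minutes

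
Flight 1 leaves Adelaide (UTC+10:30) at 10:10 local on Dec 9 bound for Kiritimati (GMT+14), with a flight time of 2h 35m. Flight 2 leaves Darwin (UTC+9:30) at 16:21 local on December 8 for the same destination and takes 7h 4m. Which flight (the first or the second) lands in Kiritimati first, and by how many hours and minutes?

the second, by 12 hours 20 minutes

Flight 1 in UTC: 10:10 − 10:30 = 23:40 on Dec 8.
+2 hours 35 minutes → arrive 02:15 UTC on Dec 9.
Flight 2 in UTC: 16:21 − 9:30 = 06:51 on Dec 8.
+7 hours and 4 minutes → arrive 13:55 UTC on Dec 8.
Flight 2 lands earlier by 12 hours 20 minutes.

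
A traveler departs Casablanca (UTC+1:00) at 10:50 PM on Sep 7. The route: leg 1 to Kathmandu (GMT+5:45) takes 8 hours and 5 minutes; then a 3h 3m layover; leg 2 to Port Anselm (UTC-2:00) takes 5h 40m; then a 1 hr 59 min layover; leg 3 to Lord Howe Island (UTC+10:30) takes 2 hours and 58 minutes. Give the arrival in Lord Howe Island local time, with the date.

6:05 AM on September 9

Convert departure to UTC: 10:50 PM − 1:00 = 9:50 PM UTC on Sep 7.
Add 8 hours and 5 minutes leg 1 → 5:55 AM UTC (Sep 8).
Add 3 hours and 3 minutes layover in Kathmandu → 8:58 AM UTC.
Add 5 hours 40 minutes leg 2 → 2:38 PM UTC.
Add 1 hour and 59 minutes layover in Port Anselm → 4:37 PM UTC.
Add 2 hours 58 minutes leg 3 → 7:35 PM UTC.
Lord Howe Island is UTC+10:30, so local arrival = 7:35 PM + 10:30 = 6:05 AM on Sep 9.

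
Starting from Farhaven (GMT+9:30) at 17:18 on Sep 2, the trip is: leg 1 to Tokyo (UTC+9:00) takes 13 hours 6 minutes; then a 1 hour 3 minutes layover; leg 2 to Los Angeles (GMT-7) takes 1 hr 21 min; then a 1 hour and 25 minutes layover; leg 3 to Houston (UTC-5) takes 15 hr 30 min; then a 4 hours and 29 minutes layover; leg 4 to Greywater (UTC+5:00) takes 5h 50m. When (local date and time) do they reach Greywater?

07:32 on Sep 4

Convert departure to UTC: 17:18 − 9:30 = 07:48 UTC on Sep 2.
Add 13 hours 6 minutes leg 1 → 20:54 UTC.
Add 1 hour and 3 minutes layover in Tokyo → 21:57 UTC.
Add 1 hour and 21 minutes leg 2 → 23:18 UTC.
Add 1 hour and 25 minutes layover in Los Angeles → 00:43 UTC (Sep 3).
Add 15 hours 30 minutes leg 3 → 16:13 UTC.
Add 4 hours 29 minutes layover in Houston → 20:42 UTC.
Add 5 hours 50 minutes leg 4 → 02:32 UTC (Sep 4).
Greywater is UTC+5:00, so local arrival = 02:32 + 5:00 = 07:32 on Sep 4.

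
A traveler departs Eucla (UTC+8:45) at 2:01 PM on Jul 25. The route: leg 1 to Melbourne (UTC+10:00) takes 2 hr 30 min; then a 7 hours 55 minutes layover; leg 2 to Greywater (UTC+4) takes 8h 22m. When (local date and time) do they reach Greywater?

4:03 AM on Jul 26

Convert departure to UTC: 2:01 PM − 8:45 = 5:16 AM UTC on Jul 25.
Add 2 hours and 30 minutes leg 1 → 7:46 AM UTC.
Add 7 hours and 55 minutes layover in Melbourne → 3:41 PM UTC.
Add 8 hours 22 minutes leg 2 → 12:03 AM UTC (Jul 26).
Greywater is UTC+4:00, so local arrival = 12:03 AM + 4:00 = 4:03 AM on Jul 26.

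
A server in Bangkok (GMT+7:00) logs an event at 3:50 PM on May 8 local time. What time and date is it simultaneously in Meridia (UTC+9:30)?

Meridia is 2:30 ahead of Bangkok.
Shift by the zone difference: 3:50 PM + 2:30 = 6:20 PM on May 8 in Meridia.

6:20 PM on May 8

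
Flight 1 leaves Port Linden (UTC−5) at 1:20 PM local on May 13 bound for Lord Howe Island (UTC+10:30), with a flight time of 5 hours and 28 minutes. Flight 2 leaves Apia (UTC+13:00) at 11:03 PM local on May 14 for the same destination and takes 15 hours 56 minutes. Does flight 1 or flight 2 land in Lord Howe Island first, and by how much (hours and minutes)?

Flight 1 in UTC: 1:20 PM + 5:00 = 6:20 PM on May 13.
+5 hours and 28 minutes → arrive 11:48 PM UTC on May 13.
Flight 2 in UTC: 11:03 PM − 13:00 = 10:03 AM on May 14.
+15 hours 56 minutes → arrive 1:59 AM UTC on May 15.
Flight 1 lands earlier by 26 hours 11 minutes.

the first, by 26 hours 11 minutes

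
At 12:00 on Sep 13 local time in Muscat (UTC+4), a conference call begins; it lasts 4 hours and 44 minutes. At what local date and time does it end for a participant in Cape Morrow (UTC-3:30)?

Convert start to UTC: 12:00 − 4:00 = 08:00 UTC on Sep 13.
Add 4 hours 44 minutes duration → 12:44 UTC.
Cape Morrow is UTC−3:30, so local end time = 12:44 − 3:30 = 09:14 on Sep 13.

09:14 on September 13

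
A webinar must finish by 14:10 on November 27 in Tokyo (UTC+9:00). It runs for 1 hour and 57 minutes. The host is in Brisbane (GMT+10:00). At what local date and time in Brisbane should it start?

Target end time in UTC: 14:10 − 9:00 = 05:10 on Nov 27.
Subtract 1 hour and 57 minutes → start 03:13 UTC on Nov 27.
Brisbane is UTC+10:00: 03:13 + 10:00 = 13:13 on Nov 27.

13:13 on Nov 27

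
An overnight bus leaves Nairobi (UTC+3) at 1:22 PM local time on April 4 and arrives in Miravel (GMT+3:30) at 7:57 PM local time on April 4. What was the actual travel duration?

6 hours 5 minutes

Departure in UTC: 1:22 PM − 3:00 = 10:22 AM on Apr 4.
Arrival in UTC: 7:57 PM − 3:30 = 4:27 PM on Apr 4.
Elapsed = 4:27 PM − 10:22 AM = 6 hours 5 minutes.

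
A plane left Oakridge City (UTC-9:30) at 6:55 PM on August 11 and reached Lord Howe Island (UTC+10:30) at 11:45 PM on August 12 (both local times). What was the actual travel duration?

Departure in UTC: 6:55 PM + 9:30 = 4:25 AM on Aug 12.
Arrival in UTC: 11:45 PM − 10:30 = 1:15 PM on Aug 12.
Elapsed = 1:15 PM − 4:25 AM = 8 hours 50 minutes.

8 hours 50 minutes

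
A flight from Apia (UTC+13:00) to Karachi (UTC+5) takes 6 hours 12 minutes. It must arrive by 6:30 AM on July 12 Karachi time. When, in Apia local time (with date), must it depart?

8:18 AM on Jul 12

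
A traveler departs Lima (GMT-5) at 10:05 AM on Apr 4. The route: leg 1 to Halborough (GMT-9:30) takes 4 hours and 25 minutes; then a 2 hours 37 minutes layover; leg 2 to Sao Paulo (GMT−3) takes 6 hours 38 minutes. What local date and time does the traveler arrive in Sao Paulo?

1:45 AM on April 5

Convert departure to UTC: 10:05 AM + 5:00 = 3:05 PM UTC on Apr 4.
Add 4 hours and 25 minutes leg 1 → 7:30 PM UTC.
Add 2 hours and 37 minutes layover in Halborough → 10:07 PM UTC.
Add 6 hours 38 minutes leg 2 → 4:45 AM UTC (Apr 5).
Sao Paulo is UTC−3:00, so local arrival = 4:45 AM − 3:00 = 1:45 AM on Apr 5.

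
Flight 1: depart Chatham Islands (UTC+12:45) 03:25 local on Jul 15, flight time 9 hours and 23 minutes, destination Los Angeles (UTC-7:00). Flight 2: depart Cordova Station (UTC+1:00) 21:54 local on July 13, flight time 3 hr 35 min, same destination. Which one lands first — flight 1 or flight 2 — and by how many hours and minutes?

the second, by 23 hours 34 minutes

Flight 1 in UTC: 03:25 − 12:45 = 14:40 on Jul 14.
+9 hours 23 minutes → arrive 00:03 UTC on Jul 15.
Flight 2 in UTC: 21:54 − 1:00 = 20:54 on Jul 13.
+3 hours 35 minutes → arrive 00:29 UTC on Jul 14.
Flight 2 lands earlier by 23 hours 34 minutes.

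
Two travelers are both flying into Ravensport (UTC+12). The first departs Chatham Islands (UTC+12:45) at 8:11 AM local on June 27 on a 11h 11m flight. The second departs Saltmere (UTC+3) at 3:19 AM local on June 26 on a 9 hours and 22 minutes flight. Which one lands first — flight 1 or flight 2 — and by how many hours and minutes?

Flight 1 in UTC: 8:11 AM − 12:45 = 7:26 PM on Jun 26.
+11 hours and 11 minutes → arrive 6:37 AM UTC on Jun 27.
Flight 2 in UTC: 3:19 AM − 3:00 = 12:19 AM on Jun 26.
+9 hours 22 minutes → arrive 9:41 AM UTC on Jun 26.
Flight 2 lands earlier by 20 hours 56 minutes.

the second, by 20 hours 56 minutes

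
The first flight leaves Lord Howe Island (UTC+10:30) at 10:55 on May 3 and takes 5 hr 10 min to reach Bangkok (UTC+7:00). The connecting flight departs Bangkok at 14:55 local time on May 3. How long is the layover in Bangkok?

Convert departure to UTC: 10:55 − 10:30 = 00:25 UTC on May 3.
Add 5 hours and 10 minutes flight time → 05:35 UTC.
Bangkok is UTC+7:00, so local arrival = 05:35 + 7:00 = 12:35 on May 3.
Layover = 14:55 − 12:35 = 2 hours 20 minutes.

2 hours 20 minutes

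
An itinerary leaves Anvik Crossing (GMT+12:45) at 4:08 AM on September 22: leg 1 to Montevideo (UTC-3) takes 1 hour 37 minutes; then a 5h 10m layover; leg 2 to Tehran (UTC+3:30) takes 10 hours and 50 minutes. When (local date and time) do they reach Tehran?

12:30 PM on September 22

Convert departure to UTC: 4:08 AM − 12:45 = 3:23 PM UTC on Sep 21.
Add 1 hour and 37 minutes leg 1 → 5:00 PM UTC.
Add 5 hours and 10 minutes layover in Montevideo → 10:10 PM UTC.
Add 10 hours 50 minutes leg 2 → 9:00 AM UTC (Sep 22).
Tehran is UTC+3:30, so local arrival = 9:00 AM + 3:30 = 12:30 PM on Sep 22.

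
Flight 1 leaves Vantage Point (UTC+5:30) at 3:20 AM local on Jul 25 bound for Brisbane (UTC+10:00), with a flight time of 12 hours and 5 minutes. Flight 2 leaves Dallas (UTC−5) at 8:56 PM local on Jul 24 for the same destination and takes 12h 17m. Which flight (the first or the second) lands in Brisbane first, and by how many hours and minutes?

the first, by 4 hours 18 minutes

Flight 1 in UTC: 3:20 AM − 5:30 = 9:50 PM on Jul 24.
+12 hours and 5 minutes → arrive 9:55 AM UTC on Jul 25.
Flight 2 in UTC: 8:56 PM + 5:00 = 1:56 AM on Jul 25.
+12 hours 17 minutes → arrive 2:13 PM UTC on Jul 25.
Flight 1 lands earlier by 4 hours 18 minutes.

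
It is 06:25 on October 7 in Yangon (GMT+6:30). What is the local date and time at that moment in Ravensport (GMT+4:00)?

03:55 on October 7

In UTC: 06:25 − 6:30 = 23:55 on Oct 6.
Ravensport is UTC+4:00: 23:55 + 4:00 = 03:55 on Oct 7.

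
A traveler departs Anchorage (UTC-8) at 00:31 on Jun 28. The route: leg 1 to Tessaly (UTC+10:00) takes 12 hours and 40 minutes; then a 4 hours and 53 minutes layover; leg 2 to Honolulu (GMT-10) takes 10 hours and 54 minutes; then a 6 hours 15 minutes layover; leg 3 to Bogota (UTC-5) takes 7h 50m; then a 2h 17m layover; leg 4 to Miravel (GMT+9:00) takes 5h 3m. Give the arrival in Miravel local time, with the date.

Convert departure to UTC: 00:31 + 8:00 = 08:31 UTC on Jun 28.
Add 12 hours and 40 minutes leg 1 → 21:11 UTC.
Add 4 hours 53 minutes layover in Tessaly → 02:04 UTC (Jun 29).
Add 10 hours 54 minutes leg 2 → 12:58 UTC.
Add 6 hours and 15 minutes layover in Honolulu → 19:13 UTC.
Add 7 hours 50 minutes leg 3 → 03:03 UTC (Jun 30).
Add 2 hours and 17 minutes layover in Bogota → 05:20 UTC.
Add 5 hours 3 minutes leg 4 → 10:23 UTC.
Miravel is UTC+9:00, so local arrival = 10:23 + 9:00 = 19:23 on Jun 30.

19:23 on June 30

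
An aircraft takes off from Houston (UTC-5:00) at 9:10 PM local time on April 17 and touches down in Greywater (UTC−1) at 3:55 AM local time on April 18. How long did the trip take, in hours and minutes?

2 hours 45 minutes

Departure in UTC: 9:10 PM + 5:00 = 2:10 AM on Apr 18.
Arrival in UTC: 3:55 AM + 1:00 = 4:55 AM on Apr 18.
Elapsed = 4:55 AM − 2:10 AM = 2 hours 45 minutes.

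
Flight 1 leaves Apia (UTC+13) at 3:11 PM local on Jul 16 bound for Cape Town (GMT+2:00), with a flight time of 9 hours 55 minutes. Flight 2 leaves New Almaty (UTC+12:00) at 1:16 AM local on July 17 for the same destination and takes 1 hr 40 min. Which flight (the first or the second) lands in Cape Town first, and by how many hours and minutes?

Flight 1 in UTC: 3:11 PM − 13:00 = 2:11 AM on Jul 16.
+9 hours 55 minutes → arrive 12:06 PM UTC on Jul 16.
Flight 2 in UTC: 1:16 AM − 12:00 = 1:16 PM on Jul 16.
+1 hour 40 minutes → arrive 2:56 PM UTC on Jul 16.
Flight 1 lands earlier by 2 hours 50 minutes.

the first, by 2 hours 50 minutes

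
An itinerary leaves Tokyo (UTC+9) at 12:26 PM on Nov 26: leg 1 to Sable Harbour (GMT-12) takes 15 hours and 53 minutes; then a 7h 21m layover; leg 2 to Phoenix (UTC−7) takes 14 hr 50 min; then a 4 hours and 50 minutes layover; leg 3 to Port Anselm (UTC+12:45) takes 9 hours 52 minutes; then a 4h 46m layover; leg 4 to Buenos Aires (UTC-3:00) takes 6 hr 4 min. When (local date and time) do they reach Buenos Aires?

Convert departure to UTC: 12:26 PM − 9:00 = 3:26 AM UTC on Nov 26.
Add 15 hours and 53 minutes leg 1 → 7:19 PM UTC.
Add 7 hours and 21 minutes layover in Sable Harbour → 2:40 AM UTC (Nov 27).
Add 14 hours 50 minutes leg 2 → 5:30 PM UTC.
Add 4 hours and 50 minutes layover in Phoenix → 10:20 PM UTC.
Add 9 hours 52 minutes leg 3 → 8:12 AM UTC (Nov 28).
Add 4 hours and 46 minutes layover in Port Anselm → 12:58 PM UTC.
Add 6 hours and 4 minutes leg 4 → 7:02 PM UTC.
Buenos Aires is UTC−3:00, so local arrival = 7:02 PM − 3:00 = 4:02 PM on Nov 28.

4:02 PM on Nov 28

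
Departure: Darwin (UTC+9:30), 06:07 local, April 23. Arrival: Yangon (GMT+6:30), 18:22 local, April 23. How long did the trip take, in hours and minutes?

15 hours 15 minutes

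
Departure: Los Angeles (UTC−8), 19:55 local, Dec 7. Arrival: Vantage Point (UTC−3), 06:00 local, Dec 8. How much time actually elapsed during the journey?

5 hours 5 minutes

Vantage Point is 5:00 ahead of Los Angeles.
Clock-face elapsed time (ignoring zones) is 10 hours 5 minutes.
Actual elapsed = 10 hours 5 minutes − 5:00 = 5 hours 5 minutes.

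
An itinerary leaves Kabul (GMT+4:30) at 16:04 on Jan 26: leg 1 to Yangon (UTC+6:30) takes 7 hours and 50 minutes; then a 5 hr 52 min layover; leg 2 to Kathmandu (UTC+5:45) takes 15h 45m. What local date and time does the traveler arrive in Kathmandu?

22:46 on January 27

Convert departure to UTC: 16:04 − 4:30 = 11:34 UTC on Jan 26.
Add 7 hours and 50 minutes leg 1 → 19:24 UTC.
Add 5 hours and 52 minutes layover in Yangon → 01:16 UTC (Jan 27).
Add 15 hours 45 minutes leg 2 → 17:01 UTC.
Kathmandu is UTC+5:45, so local arrival = 17:01 + 5:45 = 22:46 on Jan 27.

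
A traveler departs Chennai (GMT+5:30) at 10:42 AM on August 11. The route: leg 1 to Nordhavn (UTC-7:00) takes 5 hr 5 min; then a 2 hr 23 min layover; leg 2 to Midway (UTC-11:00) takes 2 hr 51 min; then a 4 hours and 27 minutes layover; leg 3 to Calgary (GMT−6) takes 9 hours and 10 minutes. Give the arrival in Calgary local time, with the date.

11:08 PM on August 11

Convert departure to UTC: 10:42 AM − 5:30 = 5:12 AM UTC on Aug 11.
Add 5 hours and 5 minutes leg 1 → 10:17 AM UTC.
Add 2 hours and 23 minutes layover in Nordhavn → 12:40 PM UTC.
Add 2 hours and 51 minutes leg 2 → 3:31 PM UTC.
Add 4 hours 27 minutes layover in Midway → 7:58 PM UTC.
Add 9 hours 10 minutes leg 3 → 5:08 AM UTC (Aug 12).
Calgary is UTC−6:00, so local arrival = 5:08 AM − 6:00 = 11:08 PM on Aug 11.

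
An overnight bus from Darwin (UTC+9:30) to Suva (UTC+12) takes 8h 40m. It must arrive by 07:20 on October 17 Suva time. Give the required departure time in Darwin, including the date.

Target arrival in UTC: 07:20 − 12:00 = 19:20 on Oct 16.
Subtract 8 hours 40 minutes → departure 10:40 UTC on Oct 16.
Darwin is UTC+9:30: 10:40 + 9:30 = 20:10 on Oct 16.

20:10 on October 16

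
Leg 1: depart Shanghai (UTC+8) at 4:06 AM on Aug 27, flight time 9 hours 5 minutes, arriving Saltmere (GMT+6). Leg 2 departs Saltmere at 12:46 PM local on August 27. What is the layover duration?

1 hour 35 minutes

Convert departure to UTC: 4:06 AM − 8:00 = 8:06 PM UTC on Aug 26.
Add 9 hours 5 minutes flight time → 5:11 AM UTC (Aug 27).
Saltmere is UTC+6:00, so local arrival = 5:11 AM + 6:00 = 11:11 AM on Aug 27.
Layover = 12:46 PM − 11:11 AM = 1 hour 35 minutes.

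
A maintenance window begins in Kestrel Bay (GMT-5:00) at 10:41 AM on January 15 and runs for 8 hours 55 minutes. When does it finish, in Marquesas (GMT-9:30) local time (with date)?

3:06 PM on January 15

Convert start to UTC: 10:41 AM + 5:00 = 3:41 PM UTC on Jan 15.
Add 8 hours and 55 minutes duration → 12:36 AM UTC (Jan 16).
Marquesas is UTC−9:30, so local end time = 12:36 AM − 9:30 = 3:06 PM on Jan 15.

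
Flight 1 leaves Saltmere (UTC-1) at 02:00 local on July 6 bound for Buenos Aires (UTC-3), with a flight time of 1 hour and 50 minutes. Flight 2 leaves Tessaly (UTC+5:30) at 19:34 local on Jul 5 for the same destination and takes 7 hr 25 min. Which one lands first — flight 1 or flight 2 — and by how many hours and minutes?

the second, by 7 hours 21 minutes

Flight 1 in UTC: 02:00 + 1:00 = 03:00 on Jul 6.
+1 hour 50 minutes → arrive 04:50 UTC on Jul 6.
Flight 2 in UTC: 19:34 − 5:30 = 14:04 on Jul 5.
+7 hours and 25 minutes → arrive 21:29 UTC on Jul 5.
Flight 2 lands earlier by 7 hours 21 minutes.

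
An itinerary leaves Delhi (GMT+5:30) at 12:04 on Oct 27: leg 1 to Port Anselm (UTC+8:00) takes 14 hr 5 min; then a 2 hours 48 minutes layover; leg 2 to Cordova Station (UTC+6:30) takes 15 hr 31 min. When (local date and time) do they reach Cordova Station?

Convert departure to UTC: 12:04 − 5:30 = 06:34 UTC on Oct 27.
Add 14 hours 5 minutes leg 1 → 20:39 UTC.
Add 2 hours and 48 minutes layover in Port Anselm → 23:27 UTC.
Add 15 hours and 31 minutes leg 2 → 14:58 UTC (Oct 28).
Cordova Station is UTC+6:30, so local arrival = 14:58 + 6:30 = 21:28 on Oct 28.

21:28 on Oct 28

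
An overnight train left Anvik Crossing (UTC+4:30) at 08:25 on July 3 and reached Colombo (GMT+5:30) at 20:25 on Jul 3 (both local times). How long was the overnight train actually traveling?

11 hours

Departure in UTC: 08:25 − 4:30 = 03:55 on Jul 3.
Arrival in UTC: 20:25 − 5:30 = 14:55 on Jul 3.
Elapsed = 14:55 − 03:55 = 11 hours.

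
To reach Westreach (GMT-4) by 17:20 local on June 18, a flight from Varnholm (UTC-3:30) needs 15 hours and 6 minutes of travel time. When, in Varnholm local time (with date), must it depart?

02:44 on June 18

Target arrival in UTC: 17:20 + 4:00 = 21:20 on Jun 18.
Subtract 15 hours 6 minutes → departure 06:14 UTC on Jun 18.
Varnholm is UTC−3:30: 06:14 − 3:30 = 02:44 on Jun 18.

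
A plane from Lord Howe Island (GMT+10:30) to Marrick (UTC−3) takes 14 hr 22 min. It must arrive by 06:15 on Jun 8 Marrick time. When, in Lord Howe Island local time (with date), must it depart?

05:23 on June 8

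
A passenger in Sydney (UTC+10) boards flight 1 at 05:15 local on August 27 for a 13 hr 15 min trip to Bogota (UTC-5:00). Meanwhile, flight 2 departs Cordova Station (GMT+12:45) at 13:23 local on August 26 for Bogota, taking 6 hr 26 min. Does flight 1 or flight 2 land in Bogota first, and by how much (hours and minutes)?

Flight 1 in UTC: 05:15 − 10:00 = 19:15 on Aug 26.
+13 hours 15 minutes → arrive 08:30 UTC on Aug 27.
Flight 2 in UTC: 13:23 − 12:45 = 00:38 on Aug 26.
+6 hours 26 minutes → arrive 07:04 UTC on Aug 26.
Flight 2 lands earlier by 25 hours 26 minutes.

the second, by 25 hours 26 minutes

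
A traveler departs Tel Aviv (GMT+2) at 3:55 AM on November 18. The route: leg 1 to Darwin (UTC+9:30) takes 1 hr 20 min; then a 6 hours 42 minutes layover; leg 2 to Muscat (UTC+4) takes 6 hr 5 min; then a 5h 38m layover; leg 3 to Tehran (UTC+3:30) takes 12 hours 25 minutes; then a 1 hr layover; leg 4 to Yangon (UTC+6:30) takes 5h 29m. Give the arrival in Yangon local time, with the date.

Convert departure to UTC: 3:55 AM − 2:00 = 1:55 AM UTC on Nov 18.
Add 1 hour and 20 minutes leg 1 → 3:15 AM UTC.
Add 6 hours 42 minutes layover in Darwin → 9:57 AM UTC.
Add 6 hours 5 minutes leg 2 → 4:02 PM UTC.
Add 5 hours 38 minutes layover in Muscat → 9:40 PM UTC.
Add 12 hours and 25 minutes leg 3 → 10:05 AM UTC (Nov 19).
Add 1 hour layover in Tehran → 11:05 AM UTC.
Add 5 hours and 29 minutes leg 4 → 4:34 PM UTC.
Yangon is UTC+6:30, so local arrival = 4:34 PM + 6:30 = 11:04 PM on Nov 19.

11:04 PM on November 19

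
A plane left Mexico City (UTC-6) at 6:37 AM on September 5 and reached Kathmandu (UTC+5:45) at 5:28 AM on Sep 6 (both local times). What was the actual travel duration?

Departure in UTC: 6:37 AM + 6:00 = 12:37 PM on Sep 5.
Arrival in UTC: 5:28 AM − 5:45 = 11:43 PM on Sep 5.
Elapsed = 11:43 PM − 12:37 PM = 11 hours 6 minutes.

11 hours 6 minutes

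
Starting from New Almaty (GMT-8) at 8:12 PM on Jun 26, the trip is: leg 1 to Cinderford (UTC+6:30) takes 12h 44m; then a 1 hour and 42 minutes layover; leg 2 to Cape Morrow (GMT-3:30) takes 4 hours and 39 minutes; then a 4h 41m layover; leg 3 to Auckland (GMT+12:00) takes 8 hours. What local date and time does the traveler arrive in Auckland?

Convert departure to UTC: 8:12 PM + 8:00 = 4:12 AM UTC on Jun 27.
Add 12 hours and 44 minutes leg 1 → 4:56 PM UTC.
Add 1 hour and 42 minutes layover in Cinderford → 6:38 PM UTC.
Add 4 hours and 39 minutes leg 2 → 11:17 PM UTC.
Add 4 hours 41 minutes layover in Cape Morrow → 3:58 AM UTC (Jun 28).
Add 8 hours leg 3 → 11:58 AM UTC.
Auckland is UTC+12:00, so local arrival = 11:58 AM + 12:00 = 11:58 PM on Jun 28.

11:58 PM on June 28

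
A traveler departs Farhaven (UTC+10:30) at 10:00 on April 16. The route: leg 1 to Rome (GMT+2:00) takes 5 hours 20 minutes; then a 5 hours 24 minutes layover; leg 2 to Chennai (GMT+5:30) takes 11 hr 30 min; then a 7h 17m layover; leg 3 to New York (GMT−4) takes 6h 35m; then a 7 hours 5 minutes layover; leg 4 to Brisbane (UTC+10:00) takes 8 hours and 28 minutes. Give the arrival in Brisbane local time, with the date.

13:09 on April 18

Convert departure to UTC: 10:00 − 10:30 = 23:30 UTC on Apr 15.
Add 5 hours 20 minutes leg 1 → 04:50 UTC (Apr 16).
Add 5 hours and 24 minutes layover in Rome → 10:14 UTC.
Add 11 hours and 30 minutes leg 2 → 21:44 UTC.
Add 7 hours 17 minutes layover in Chennai → 05:01 UTC (Apr 17).
Add 6 hours 35 minutes leg 3 → 11:36 UTC.
Add 7 hours and 5 minutes layover in New York → 18:41 UTC.
Add 8 hours and 28 minutes leg 4 → 03:09 UTC (Apr 18).
Brisbane is UTC+10:00, so local arrival = 03:09 + 10:00 = 13:09 on Apr 18.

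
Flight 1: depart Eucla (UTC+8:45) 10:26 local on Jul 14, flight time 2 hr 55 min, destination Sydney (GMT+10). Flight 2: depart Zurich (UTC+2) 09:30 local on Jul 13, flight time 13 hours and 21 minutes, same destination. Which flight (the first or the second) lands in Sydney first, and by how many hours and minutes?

the second, by 7 hours 45 minutes

Flight 1 in UTC: 10:26 − 8:45 = 01:41 on Jul 14.
+2 hours and 55 minutes → arrive 04:36 UTC on Jul 14.
Flight 2 in UTC: 09:30 − 2:00 = 07:30 on Jul 13.
+13 hours 21 minutes → arrive 20:51 UTC on Jul 13.
Flight 2 lands earlier by 7 hours 45 minutes.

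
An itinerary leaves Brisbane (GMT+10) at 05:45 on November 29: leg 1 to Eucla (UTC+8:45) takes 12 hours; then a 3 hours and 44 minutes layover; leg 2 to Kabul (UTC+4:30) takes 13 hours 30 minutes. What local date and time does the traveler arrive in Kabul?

Convert departure to UTC: 05:45 − 10:00 = 19:45 UTC on Nov 28.
Add 12 hours leg 1 → 07:45 UTC (Nov 29).
Add 3 hours 44 minutes layover in Eucla → 11:29 UTC.
Add 13 hours 30 minutes leg 2 → 00:59 UTC (Nov 30).
Kabul is UTC+4:30, so local arrival = 00:59 + 4:30 = 05:29 on Nov 30.

05:29 on November 30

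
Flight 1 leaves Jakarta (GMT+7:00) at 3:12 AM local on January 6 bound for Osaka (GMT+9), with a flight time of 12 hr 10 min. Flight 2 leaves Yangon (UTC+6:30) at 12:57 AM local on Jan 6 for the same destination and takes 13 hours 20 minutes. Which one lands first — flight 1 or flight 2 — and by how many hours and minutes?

the second, by 35 minutes

Flight 1 in UTC: 3:12 AM − 7:00 = 8:12 PM on Jan 5.
+12 hours and 10 minutes → arrive 8:22 AM UTC on Jan 6.
Flight 2 in UTC: 12:57 AM − 6:30 = 6:27 PM on Jan 5.
+13 hours 20 minutes → arrive 7:47 AM UTC on Jan 6.
Flight 2 lands earlier by 35 minutes.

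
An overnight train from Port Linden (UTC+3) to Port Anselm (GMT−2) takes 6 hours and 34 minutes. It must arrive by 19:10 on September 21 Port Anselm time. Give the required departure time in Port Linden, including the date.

Target arrival in UTC: 19:10 + 2:00 = 21:10 on Sep 21.
Subtract 6 hours and 34 minutes → departure 14:36 UTC on Sep 21.
Port Linden is UTC+3:00: 14:36 + 3:00 = 17:36 on Sep 21.

17:36 on Sep 21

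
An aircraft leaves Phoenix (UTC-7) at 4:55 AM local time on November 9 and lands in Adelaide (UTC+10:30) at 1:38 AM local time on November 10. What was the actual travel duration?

Departure in UTC: 4:55 AM + 7:00 = 11:55 AM on Nov 9.
Arrival in UTC: 1:38 AM − 10:30 = 3:08 PM on Nov 9.
Elapsed = 3:08 PM − 11:55 AM = 3 hours 13 minutes.

3 hours 13 minutes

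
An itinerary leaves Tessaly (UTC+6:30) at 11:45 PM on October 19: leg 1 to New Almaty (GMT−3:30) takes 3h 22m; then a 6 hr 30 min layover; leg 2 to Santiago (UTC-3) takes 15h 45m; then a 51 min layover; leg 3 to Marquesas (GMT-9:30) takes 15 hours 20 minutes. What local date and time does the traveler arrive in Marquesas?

Convert departure to UTC: 11:45 PM − 6:30 = 5:15 PM UTC on Oct 19.
Add 3 hours and 22 minutes leg 1 → 8:37 PM UTC.
Add 6 hours 30 minutes layover in New Almaty → 3:07 AM UTC (Oct 20).
Add 15 hours 45 minutes leg 2 → 6:52 PM UTC.
Add 51 minutes layover in Santiago → 7:43 PM UTC.
Add 15 hours 20 minutes leg 3 → 11:03 AM UTC (Oct 21).
Marquesas is UTC−9:30, so local arrival = 11:03 AM − 9:30 = 1:33 AM on Oct 21.

1:33 AM on October 21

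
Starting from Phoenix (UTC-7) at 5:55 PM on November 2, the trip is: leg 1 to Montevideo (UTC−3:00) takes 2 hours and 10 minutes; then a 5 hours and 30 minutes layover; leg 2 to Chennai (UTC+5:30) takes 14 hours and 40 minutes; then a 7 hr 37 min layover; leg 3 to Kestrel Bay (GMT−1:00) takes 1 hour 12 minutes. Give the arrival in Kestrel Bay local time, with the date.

7:04 AM on November 4

Convert departure to UTC: 5:55 PM + 7:00 = 12:55 AM UTC on Nov 3.
Add 2 hours 10 minutes leg 1 → 3:05 AM UTC.
Add 5 hours and 30 minutes layover in Montevideo → 8:35 AM UTC.
Add 14 hours 40 minutes leg 2 → 11:15 PM UTC.
Add 7 hours 37 minutes layover in Chennai → 6:52 AM UTC (Nov 4).
Add 1 hour 12 minutes leg 3 → 8:04 AM UTC.
Kestrel Bay is UTC−1:00, so local arrival = 8:04 AM − 1:00 = 7:04 AM on Nov 4.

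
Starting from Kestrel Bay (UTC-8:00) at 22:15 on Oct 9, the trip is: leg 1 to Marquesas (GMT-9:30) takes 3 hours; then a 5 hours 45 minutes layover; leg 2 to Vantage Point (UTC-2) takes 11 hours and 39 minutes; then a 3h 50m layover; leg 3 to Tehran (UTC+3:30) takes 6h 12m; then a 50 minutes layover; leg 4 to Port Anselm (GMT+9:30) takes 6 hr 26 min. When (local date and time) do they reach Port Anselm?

05:27 on Oct 12

Convert departure to UTC: 22:15 + 8:00 = 06:15 UTC on Oct 10.
Add 3 hours leg 1 → 09:15 UTC.
Add 5 hours 45 minutes layover in Marquesas → 15:00 UTC.
Add 11 hours 39 minutes leg 2 → 02:39 UTC (Oct 11).
Add 3 hours and 50 minutes layover in Vantage Point → 06:29 UTC.
Add 6 hours 12 minutes leg 3 → 12:41 UTC.
Add 50 minutes layover in Tehran → 13:31 UTC.
Add 6 hours and 26 minutes leg 4 → 19:57 UTC.
Port Anselm is UTC+9:30, so local arrival = 19:57 + 9:30 = 05:27 on Oct 12.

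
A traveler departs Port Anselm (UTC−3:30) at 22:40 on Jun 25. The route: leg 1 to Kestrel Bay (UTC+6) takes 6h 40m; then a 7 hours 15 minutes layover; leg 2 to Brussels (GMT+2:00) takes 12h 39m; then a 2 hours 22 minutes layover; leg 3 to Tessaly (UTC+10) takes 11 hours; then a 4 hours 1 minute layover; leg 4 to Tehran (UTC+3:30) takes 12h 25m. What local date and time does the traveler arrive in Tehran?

14:02 on June 28

Convert departure to UTC: 22:40 + 3:30 = 02:10 UTC on Jun 26.
Add 6 hours 40 minutes leg 1 → 08:50 UTC.
Add 7 hours 15 minutes layover in Kestrel Bay → 16:05 UTC.
Add 12 hours and 39 minutes leg 2 → 04:44 UTC (Jun 27).
Add 2 hours and 22 minutes layover in Brussels → 07:06 UTC.
Add 11 hours leg 3 → 18:06 UTC.
Add 4 hours 1 minute layover in Tessaly → 22:07 UTC.
Add 12 hours 25 minutes leg 4 → 10:32 UTC (Jun 28).
Tehran is UTC+3:30, so local arrival = 10:32 + 3:30 = 14:02 on Jun 28.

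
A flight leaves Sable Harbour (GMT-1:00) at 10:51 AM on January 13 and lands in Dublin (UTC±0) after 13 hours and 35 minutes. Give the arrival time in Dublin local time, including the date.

Convert departure to UTC: 10:51 AM + 1:00 = 11:51 AM UTC on Jan 13.
Add 13 hours 35 minutes travel time → 1:26 AM UTC (Jan 14).
Dublin is UTC+0, so local arrival is the same: 1:26 AM on Jan 14.

1:26 AM on January 14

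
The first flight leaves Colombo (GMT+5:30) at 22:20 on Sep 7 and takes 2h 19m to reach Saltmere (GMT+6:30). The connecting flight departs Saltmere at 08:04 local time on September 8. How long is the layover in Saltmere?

6 hours 25 minutes

Convert departure to UTC: 22:20 − 5:30 = 16:50 UTC on Sep 7.
Add 2 hours 19 minutes flight time → 19:09 UTC.
Saltmere is UTC+6:30, so local arrival = 19:09 + 6:30 = 01:39 on Sep 8.
Layover = 08:04 − 01:39 = 6 hours 25 minutes.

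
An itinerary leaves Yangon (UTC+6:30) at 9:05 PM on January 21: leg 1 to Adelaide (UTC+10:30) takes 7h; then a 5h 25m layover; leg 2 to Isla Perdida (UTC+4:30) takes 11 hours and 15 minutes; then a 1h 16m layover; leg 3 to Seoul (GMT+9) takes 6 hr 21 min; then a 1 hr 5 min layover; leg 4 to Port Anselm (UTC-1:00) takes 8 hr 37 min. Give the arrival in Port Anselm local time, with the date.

6:34 AM on Jan 23

Convert departure to UTC: 9:05 PM − 6:30 = 2:35 PM UTC on Jan 21.
Add 7 hours leg 1 → 9:35 PM UTC.
Add 5 hours and 25 minutes layover in Adelaide → 3:00 AM UTC (Jan 22).
Add 11 hours and 15 minutes leg 2 → 2:15 PM UTC.
Add 1 hour 16 minutes layover in Isla Perdida → 3:31 PM UTC.
Add 6 hours 21 minutes leg 3 → 9:52 PM UTC.
Add 1 hour 5 minutes layover in Seoul → 10:57 PM UTC.
Add 8 hours and 37 minutes leg 4 → 7:34 AM UTC (Jan 23).
Port Anselm is UTC−1:00, so local arrival = 7:34 AM − 1:00 = 6:34 AM on Jan 23.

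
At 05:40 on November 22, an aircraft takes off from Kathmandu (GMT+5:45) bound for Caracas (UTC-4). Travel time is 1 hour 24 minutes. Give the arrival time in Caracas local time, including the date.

21:19 on November 21

Convert departure to UTC: 05:40 − 5:45 = 23:55 UTC on Nov 21.
Add 1 hour 24 minutes travel time → 01:19 UTC (Nov 22).
Caracas is UTC−4:00, so local arrival = 01:19 − 4:00 = 21:19 on Nov 21.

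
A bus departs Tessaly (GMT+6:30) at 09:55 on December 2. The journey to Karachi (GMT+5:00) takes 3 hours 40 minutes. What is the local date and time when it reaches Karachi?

12:05 on Dec 2

Convert departure to UTC: 09:55 − 6:30 = 03:25 UTC on Dec 2.
Add 3 hours 40 minutes travel time → 07:05 UTC.
Karachi is UTC+5:00, so local arrival = 07:05 + 5:00 = 12:05 on Dec 2.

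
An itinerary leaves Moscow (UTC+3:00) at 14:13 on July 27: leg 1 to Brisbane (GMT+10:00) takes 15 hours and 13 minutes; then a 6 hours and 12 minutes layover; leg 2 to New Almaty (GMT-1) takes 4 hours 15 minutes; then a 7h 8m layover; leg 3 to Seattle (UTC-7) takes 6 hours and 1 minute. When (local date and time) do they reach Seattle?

19:02 on July 28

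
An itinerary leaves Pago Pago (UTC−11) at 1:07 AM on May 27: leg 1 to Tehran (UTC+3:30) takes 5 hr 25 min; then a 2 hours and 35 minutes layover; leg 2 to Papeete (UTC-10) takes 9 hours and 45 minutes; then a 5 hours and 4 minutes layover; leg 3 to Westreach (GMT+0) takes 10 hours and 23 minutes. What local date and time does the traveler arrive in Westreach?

Convert departure to UTC: 1:07 AM + 11:00 = 12:07 PM UTC on May 27.
Add 5 hours and 25 minutes leg 1 → 5:32 PM UTC.
Add 2 hours and 35 minutes layover in Tehran → 8:07 PM UTC.
Add 9 hours 45 minutes leg 2 → 5:52 AM UTC (May 28).
Add 5 hours and 4 minutes layover in Papeete → 10:56 AM UTC.
Add 10 hours 23 minutes leg 3 → 9:19 PM UTC.
Westreach is UTC+0, so local arrival is the same: 9:19 PM on May 28.

9:19 PM on May 28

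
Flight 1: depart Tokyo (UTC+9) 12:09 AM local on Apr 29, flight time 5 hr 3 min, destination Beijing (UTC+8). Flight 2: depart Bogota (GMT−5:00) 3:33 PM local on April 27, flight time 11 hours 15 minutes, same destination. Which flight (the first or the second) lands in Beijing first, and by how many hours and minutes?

the second, by 12 hours 24 minutes

Flight 1 in UTC: 12:09 AM − 9:00 = 3:09 PM on Apr 28.
+5 hours 3 minutes → arrive 8:12 PM UTC on Apr 28.
Flight 2 in UTC: 3:33 PM + 5:00 = 8:33 PM on Apr 27.
+11 hours 15 minutes → arrive 7:48 AM UTC on Apr 28.
Flight 2 lands earlier by 12 hours 24 minutes.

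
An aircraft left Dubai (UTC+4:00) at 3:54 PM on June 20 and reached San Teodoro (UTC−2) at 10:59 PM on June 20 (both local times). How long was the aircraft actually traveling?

Departure in UTC: 3:54 PM − 4:00 = 11:54 AM on Jun 20.
Arrival in UTC: 10:59 PM + 2:00 = 12:59 AM on Jun 21.
Elapsed = 12:59 AM − 11:54 AM (+1 day) = 13 hours 5 minutes.

13 hours 5 minutes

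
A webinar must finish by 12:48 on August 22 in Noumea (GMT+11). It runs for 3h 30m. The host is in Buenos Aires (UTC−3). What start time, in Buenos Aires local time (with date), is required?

Target end time in UTC: 12:48 − 11:00 = 01:48 on Aug 22.
Subtract 3 hours and 30 minutes → start 22:18 UTC on Aug 21.
Buenos Aires is UTC−3:00: 22:18 − 3:00 = 19:18 on Aug 21.

19:18 on Aug 21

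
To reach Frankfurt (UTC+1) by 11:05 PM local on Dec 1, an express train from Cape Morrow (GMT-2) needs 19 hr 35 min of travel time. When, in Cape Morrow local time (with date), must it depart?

Target arrival in UTC: 11:05 PM − 1:00 = 10:05 PM on Dec 1.
Subtract 19 hours 35 minutes → departure 2:30 AM UTC on Dec 1.
Cape Morrow is UTC−2:00: 2:30 AM − 2:00 = 12:30 AM on Dec 1.

12:30 AM on December 1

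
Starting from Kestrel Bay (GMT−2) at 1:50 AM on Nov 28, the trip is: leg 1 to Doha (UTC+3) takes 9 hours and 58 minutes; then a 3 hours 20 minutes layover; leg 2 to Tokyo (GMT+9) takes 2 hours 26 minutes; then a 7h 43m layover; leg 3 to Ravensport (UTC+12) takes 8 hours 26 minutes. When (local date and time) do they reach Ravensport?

Convert departure to UTC: 1:50 AM + 2:00 = 3:50 AM UTC on Nov 28.
Add 9 hours and 58 minutes leg 1 → 1:48 PM UTC.
Add 3 hours and 20 minutes layover in Doha → 5:08 PM UTC.
Add 2 hours 26 minutes leg 2 → 7:34 PM UTC.
Add 7 hours 43 minutes layover in Tokyo → 3:17 AM UTC (Nov 29).
Add 8 hours 26 minutes leg 3 → 11:43 AM UTC.
Ravensport is UTC+12:00, so local arrival = 11:43 AM + 12:00 = 11:43 PM on Nov 29.

11:43 PM on November 29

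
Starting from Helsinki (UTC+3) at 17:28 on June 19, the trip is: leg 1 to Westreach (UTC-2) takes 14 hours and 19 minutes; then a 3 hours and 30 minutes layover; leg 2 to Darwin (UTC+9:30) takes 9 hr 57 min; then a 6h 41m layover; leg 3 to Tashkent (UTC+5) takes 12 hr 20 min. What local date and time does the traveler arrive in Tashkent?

18:15 on June 21

Convert departure to UTC: 17:28 − 3:00 = 14:28 UTC on Jun 19.
Add 14 hours and 19 minutes leg 1 → 04:47 UTC (Jun 20).
Add 3 hours 30 minutes layover in Westreach → 08:17 UTC.
Add 9 hours 57 minutes leg 2 → 18:14 UTC.
Add 6 hours and 41 minutes layover in Darwin → 00:55 UTC (Jun 21).
Add 12 hours 20 minutes leg 3 → 13:15 UTC.
Tashkent is UTC+5:00, so local arrival = 13:15 + 5:00 = 18:15 on Jun 21.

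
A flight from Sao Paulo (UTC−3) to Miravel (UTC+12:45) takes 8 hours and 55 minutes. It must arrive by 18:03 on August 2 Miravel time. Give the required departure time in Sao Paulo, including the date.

Target arrival in UTC: 18:03 − 12:45 = 05:18 on Aug 2.
Subtract 8 hours 55 minutes → departure 20:23 UTC on Aug 1.
Sao Paulo is UTC−3:00: 20:23 − 3:00 = 17:23 on Aug 1.

17:23 on August 1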